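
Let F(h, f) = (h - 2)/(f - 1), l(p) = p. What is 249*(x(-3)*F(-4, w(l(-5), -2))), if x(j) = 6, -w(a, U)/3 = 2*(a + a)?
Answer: -8964/59 ≈ -151.93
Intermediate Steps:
w(a, U) = -12*a (w(a, U) = -6*(a + a) = -6*2*a = -12*a)
F(h, f) = (-2 + h)/(-1 + f)
249*(x(-3)*F(-4, w(l(-5), -2))) = 249*(6*((-2 - 4)/(-1 - 12*(-5)))) = 249*(6*(-6/(-1 + 60))) = 249*(6*(-6/59)) = 249*(-36/59) = -8964/59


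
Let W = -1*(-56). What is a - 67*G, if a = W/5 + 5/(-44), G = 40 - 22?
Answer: -262881/220 ≈ -1194.9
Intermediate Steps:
W = 56
G = 18
a = 2439/220 (a = 56/5 + 5/(-44) = 56*(⅕) + 5*(-1/44) = 56/5 - 5/44 = 2439/220 ≈ 11.086)
a - 67*G = 2439/220 - 67*18 = 2439/220 - 1206 = -262881/220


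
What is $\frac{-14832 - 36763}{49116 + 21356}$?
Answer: $- \frac{51595}{70472} \approx -0.73213$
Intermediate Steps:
$\frac{-14832 - 36763}{49116 + 21356} = - \frac{51595}{70472}$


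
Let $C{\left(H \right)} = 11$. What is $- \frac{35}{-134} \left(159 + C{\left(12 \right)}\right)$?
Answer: $\frac{2975}{67} \approx 44.403$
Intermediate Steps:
$- \frac{35}{-134} \left(159 + C{\left(12 \right)}\right) = - \frac{35}{-134} \left(159 + 11\right) = \left(-35\right) \left(- \frac{1}{134}\right) 170 = \frac{35}{134} \cdot 170 = \frac{2975}{67}$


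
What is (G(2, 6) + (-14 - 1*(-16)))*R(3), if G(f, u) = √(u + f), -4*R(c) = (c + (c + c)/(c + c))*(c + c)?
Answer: -12 - 12*√2 ≈ -28.971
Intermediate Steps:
R(c) = -c*(1 + c)/2 (R(c) = -(c + (c + c)/(c + c))*(c + c)/4 = -(c + (2*c)/((2*c)))*2*c/4 = -(c + (2*c)*(1/(2*c)))*2*c/4 = -(c + 1)*2*c/4 = -(1 + c)*2*c/4 = -c*(1 + c)/2)
G(f, u) = √(f + u)
(G(2, 6) + (-14 - 1*(-16)))*R(3) = (√(2 + 6) + (-14 - 1*(-16)))*(-½*3*(1 + 3)) = (√8 + (-14 + 16))*(-½*3*4) = (2*√2 + 2)*(-6) = (2 + 2*√2)*(-6) = -12 - 12*√2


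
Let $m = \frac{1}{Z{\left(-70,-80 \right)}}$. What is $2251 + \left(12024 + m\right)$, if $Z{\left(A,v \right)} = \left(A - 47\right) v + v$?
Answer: $\frac{132472001}{9280} \approx 14275.0$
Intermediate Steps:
$Z{\left(A,v \right)} = v + v \left(-47 + A\right)$ ($Z{\left(A,v \right)} = \left(-47 + A\right) v + v = v \left(-47 + A\right) + v = v + v \left(-47 + A\right)$)
$m = \frac{1}{9280}$ ($m = \frac{1}{\left(-80\right) \left(-46 - 70\right)} = \frac{1}{\left(-80\right) \left(-116\right)} = \frac{1}{9280} \approx 0.00010776$)
$2251 + \left(12024 + m\right) = 2251 + \left(12024 + \frac{1}{9280}\right) = 2251 + \frac{111582721}{9280} = \frac{132472001}{9280}$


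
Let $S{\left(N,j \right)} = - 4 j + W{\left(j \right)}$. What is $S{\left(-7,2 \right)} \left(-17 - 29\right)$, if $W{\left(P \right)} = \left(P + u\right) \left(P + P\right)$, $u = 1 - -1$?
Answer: $-368$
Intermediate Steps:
$u = 2$ ($u = 1 + 1 = 2$)
$W{\left(P \right)} = 2 P \left(2 + P\right)$ ($W{\left(P \right)} = \left(P + 2\right) \left(P + P\right) = \left(2 + P\right) 2 P = 2 P \left(2 + P\right)$)
$S{\left(N,j \right)} = - 4 j + 2 j \left(2 + j\right)$
$S{\left(-7,2 \right)} \left(-17 - 29\right) = 2 \cdot 2^{2} \left(-17 - 29\right) = 2 \cdot 4 \left(-46\right) = 8 \left(-46\right) = -368$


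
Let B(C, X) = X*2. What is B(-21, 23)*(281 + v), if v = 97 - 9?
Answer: 16974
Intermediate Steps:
B(C, X) = 2*X
v = 88 (v = 97 - 1*9 = 97 - 9 = 88)
B(-21, 23)*(281 + v) = (2*23)*(281 + 88) = 46*369 = 16974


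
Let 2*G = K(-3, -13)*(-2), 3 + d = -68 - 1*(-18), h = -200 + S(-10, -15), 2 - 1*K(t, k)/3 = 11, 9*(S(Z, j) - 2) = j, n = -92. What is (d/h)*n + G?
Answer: 1545/599 ≈ 2.5793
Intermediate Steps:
S(Z, j) = 2 + j/9
K(t, k) = -27 (K(t, k) = 6 - 3*11 = 6 - 33 = -27)
h = -599/3 (h = -200 + (2 + (1/9)*(-15)) = -200 + (2 - 5/3) = -200 + 1/3 = -599/3 ≈ -199.67)
d = -53 (d = -3 + (-68 - 1*(-18)) = -3 + (-68 + 18) = -3 - 50 = -53)
G = 27 (G = (-27*(-2))/2 = (1/2)*54 = 27)
(d/h)*n + G = -53/(-599/3)*(-92) + 27 = -53*(-3/599)*(-92) + 27 = (159/599)*(-92) + 27 = -14628/599 + 27 = 1545/599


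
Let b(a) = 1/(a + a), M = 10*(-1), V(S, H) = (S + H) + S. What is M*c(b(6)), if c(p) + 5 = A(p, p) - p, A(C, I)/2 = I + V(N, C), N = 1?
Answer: 15/2 ≈ 7.5000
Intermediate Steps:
V(S, H) = H + 2*S (V(S, H) = (H + S) + S = H + 2*S)
M = -10
b(a) = 1/(2*a)
A(C, I) = 4 + 2*C + 2*I (A(C, I) = 2*(I + (C + 2*1)) = 2*(I + (C + 2)) = 2*(I + (2 + C)) = 2*(2 + C + I) = 4 + 2*C + 2*I)
c(p) = -1 + 3*p (c(p) = -5 + ((4 + 2*p + 2*p) - p) = -5 + ((4 + 4*p) - p) = -5 + (4 + 3*p) = -1 + 3*p)
M*c(b(6)) = -10*(-1 + 3*((1/2)/6)) = -10*(-1 + 3*((1/2)*(1/6))) = -10*(-1 + 3*(1/12)) = -10*(-1 + 1/4) = -10*(-3/4) = 15/2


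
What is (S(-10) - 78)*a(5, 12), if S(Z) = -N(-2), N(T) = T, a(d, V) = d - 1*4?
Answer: -76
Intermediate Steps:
a(d, V) = -4 + d (a(d, V) = d - 4 = -4 + d)
S(Z) = 2 (S(Z) = -1*(-2) = 2)
(S(-10) - 78)*a(5, 12) = (2 - 78)*(-4 + 5) = -76*1 = -76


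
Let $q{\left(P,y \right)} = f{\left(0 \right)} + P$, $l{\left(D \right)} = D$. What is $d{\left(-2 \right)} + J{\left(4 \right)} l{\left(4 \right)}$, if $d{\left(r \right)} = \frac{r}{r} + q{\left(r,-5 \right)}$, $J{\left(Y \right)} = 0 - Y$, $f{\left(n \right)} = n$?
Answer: $-17$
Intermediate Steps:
$J{\left(Y \right)} = - Y$
$q{\left(P,y \right)} = P$ ($q{\left(P,y \right)} = 0 + P = P$)
$d{\left(r \right)} = 1 + r$ ($d{\left(r \right)} = \frac{r}{r} + r = 1 + r$)
$d{\left(-2 \right)} + J{\left(4 \right)} l{\left(4 \right)} = \left(1 - 2\right) + \left(-1\right) 4 \cdot 4 = -1 - 16 = -17$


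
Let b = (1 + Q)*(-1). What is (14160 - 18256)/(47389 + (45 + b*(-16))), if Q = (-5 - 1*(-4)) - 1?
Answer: -2048/23709 ≈ -0.086381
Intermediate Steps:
Q = -2 (Q = (-5 + 4) - 1 = -1 - 1 = -2)
b = 1 (b = (1 - 2)*(-1) = -1*(-1) = 1)
(14160 - 18256)/(47389 + (45 + b*(-16))) = (14160 - 18256)/(47389 + (45 + 1*(-16))) = -4096/(47389 + (45 - 16)) = -4096/(47389 + 29) = -4096/47418 = -4096*1/47418 = -2048/23709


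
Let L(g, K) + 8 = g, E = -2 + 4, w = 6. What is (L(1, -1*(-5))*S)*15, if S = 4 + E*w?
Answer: -1680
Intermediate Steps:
E = 2
L(g, K) = -8 + g
S = 16 (S = 4 + 2*6 = 4 + 12 = 16)
(L(1, -1*(-5))*S)*15 = ((-8 + 1)*16)*15 = -7*16*15 = -112*15 = -1680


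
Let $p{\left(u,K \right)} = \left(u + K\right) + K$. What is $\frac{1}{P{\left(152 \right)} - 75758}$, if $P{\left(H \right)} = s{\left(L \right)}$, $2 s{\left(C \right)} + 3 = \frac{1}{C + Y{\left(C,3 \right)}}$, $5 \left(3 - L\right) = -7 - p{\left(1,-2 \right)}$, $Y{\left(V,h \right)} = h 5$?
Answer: $- \frac{188}{14242781} \approx -1.32 \cdot 10^{-5}$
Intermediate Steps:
$p{\left(u,K \right)} = u + 2 K$ ($p{\left(u,K \right)} = \left(K + u\right) + K = u + 2 K$)
$Y{\left(V,h \right)} = 5 h$
$L = \frac{19}{5}$ ($L = 3 - \frac{-7 - \left(1 + 2 \left(-2\right)\right)}{5} = 3 - \frac{-7 - \left(1 - 4\right)}{5} = 3 - \frac{-7 - -3}{5} = 3 - \frac{-7 + 3}{5} = 3 - - \frac{4}{5} = 3 + \frac{4}{5} = \frac{19}{5} \approx 3.8$)
$s{\left(C \right)} = - \frac{3}{2} + \frac{1}{2 \left(15 + C\right)}$ ($s{\left(C \right)} = - \frac{3}{2} + \frac{1}{2 \left(C + 5 \cdot 3\right)} = - \frac{3}{2} + \frac{1}{2 \left(C + 15\right)} = - \frac{3}{2} + \frac{1}{2 \left(15 + C\right)}$)
$P{\left(H \right)} = - \frac{277}{188}$ ($P{\left(H \right)} = \frac{-44 - \frac{57}{5}}{2 \left(15 + \frac{19}{5}\right)} = \frac{-44 - \frac{57}{5}}{2 \cdot \frac{94}{5}} = \frac{1}{2} \cdot \frac{5}{94} \left(- \frac{277}{5}\right) = - \frac{277}{188}$)
$\frac{1}{P{\left(152 \right)} - 75758} = \frac{1}{- \frac{277}{188} - 75758} = \frac{1}{- \frac{14242781}{188}} = - \frac{188}{14242781}$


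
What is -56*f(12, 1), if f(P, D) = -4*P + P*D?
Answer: 2016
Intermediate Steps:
f(P, D) = -4*P + D*P
-56*f(12, 1) = -672*(-4 + 1) = -672*(-3) = -56*(-36) = 2016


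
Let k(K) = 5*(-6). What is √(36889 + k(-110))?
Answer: √36859 ≈ 191.99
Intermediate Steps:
k(K) = -30
√(36889 + k(-110)) = √(36889 - 30) = √36859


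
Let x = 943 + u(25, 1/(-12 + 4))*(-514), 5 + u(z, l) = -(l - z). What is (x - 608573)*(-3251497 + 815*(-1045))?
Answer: 2535654639321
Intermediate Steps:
u(z, l) = -5 + z - l (u(z, l) = -5 - (l - z) = -5 + (z - l) = -5 + z - l)
x = -37605/4 (x = 943 + (-5 + 25 - 1/(-12 + 4))*(-514) = 943 + (-5 + 25 - 1/(-8))*(-514) = 943 + (-5 + 25 - 1*(-1/8))*(-514) = 943 + (-5 + 25 + 1/8)*(-514) = 943 + (161/8)*(-514) = 943 - 41377/4 = -37605/4 ≈ -9401.3)
(x - 608573)*(-3251497 + 815*(-1045)) = (-37605/4 - 608573)*(-3251497 + 815*(-1045)) = -2471897*(-3251497 - 851675)/4 = -2471897/4*(-4103172) = 2535654639321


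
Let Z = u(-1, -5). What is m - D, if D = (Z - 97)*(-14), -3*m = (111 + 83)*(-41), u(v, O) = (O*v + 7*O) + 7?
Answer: 2914/3 ≈ 971.33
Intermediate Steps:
u(v, O) = 7 + 7*O + O*v (u(v, O) = (7*O + O*v) + 7 = 7 + 7*O + O*v)
Z = -23 (Z = 7 + 7*(-5) - 5*(-1) = 7 - 35 + 5 = -23)
m = 7954/3 (m = -(111 + 83)*(-41)/3 = -194*(-41)/3 = -⅓*(-7954) = 7954/3 ≈ 2651.3)
D = 1680 (D = (-23 - 97)*(-14) = -120*(-14) = 1680)
m - D = 7954/3 - 1*1680 = 7954/3 - 1680 = 2914/3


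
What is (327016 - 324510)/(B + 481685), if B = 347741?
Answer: 1253/414713 ≈ 0.0030214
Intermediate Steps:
(327016 - 324510)/(B + 481685) = (327016 - 324510)/(347741 + 481685) = 2506/829426 = 2506*(1/829426) = 1253/414713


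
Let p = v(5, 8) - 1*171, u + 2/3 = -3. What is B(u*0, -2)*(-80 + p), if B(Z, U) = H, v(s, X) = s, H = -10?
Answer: 2460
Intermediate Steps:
u = -11/3 (u = -⅔ - 3 = -11/3 ≈ -3.6667)
B(Z, U) = -10
p = -166 (p = 5 - 1*171 = 5 - 171 = -166)
B(u*0, -2)*(-80 + p) = -10*(-80 - 166) = -10*(-246) = 2460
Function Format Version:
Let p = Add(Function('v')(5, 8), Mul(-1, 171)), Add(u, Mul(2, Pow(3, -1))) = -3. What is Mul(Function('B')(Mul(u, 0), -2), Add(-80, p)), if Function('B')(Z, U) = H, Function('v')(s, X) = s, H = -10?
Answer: 2460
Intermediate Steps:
u = Rational(-11, 3) (u = Add(Rational(-2, 3), -3) = Rational(-11, 3) ≈ -3.6667)
Function('B')(Z, U) = -10
p = -166 (p = Add(5, Mul(-1, 171)) = Add(5, -171) = -166)
Mul(Function('B')(Mul(u, 0), -2), Add(-80, p)) = Mul(-10, Add(-80, -166)) = Mul(-10, -246) = 2460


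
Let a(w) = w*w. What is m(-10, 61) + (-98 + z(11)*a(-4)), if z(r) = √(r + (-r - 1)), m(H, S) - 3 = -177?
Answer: -272 + 16*I ≈ -272.0 + 16.0*I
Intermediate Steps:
m(H, S) = -174 (m(H, S) = 3 - 177 = -174)
a(w) = w²
z(r) = I (z(r) = √(r + (-1 - r)) = √(-1) = I)
m(-10, 61) + (-98 + z(11)*a(-4)) = -174 + (-98 + I*(-4)²) = -174 + (-98 + I*16) = -174 + (-98 + 16*I) = -272 + 16*I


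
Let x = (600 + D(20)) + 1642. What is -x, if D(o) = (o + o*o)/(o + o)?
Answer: -4505/2 ≈ -2252.5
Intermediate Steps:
D(o) = (o + o**2)/(2*o) (D(o) = (o + o**2)/((2*o)) = (o + o**2)*(1/(2*o)) = (o + o**2)/(2*o))
x = 4505/2 (x = (600 + (1/2 + (1/2)*20)) + 1642 = (600 + (1/2 + 10)) + 1642 = (600 + 21/2) + 1642 = 1221/2 + 1642 = 4505/2 ≈ 2252.5)
-x = -1*4505/2 = -4505/2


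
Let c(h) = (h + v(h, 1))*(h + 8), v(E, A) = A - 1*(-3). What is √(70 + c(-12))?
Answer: √102 ≈ 10.100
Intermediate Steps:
v(E, A) = 3 + A (v(E, A) = A + 3 = 3 + A)
c(h) = (4 + h)*(8 + h) (c(h) = (h + (3 + 1))*(h + 8) = (h + 4)*(8 + h) = (4 + h)*(8 + h))
√(70 + c(-12)) = √(70 + (32 + (-12)² + 12*(-12))) = √(70 + (32 + 144 - 144)) = √(70 + 32) = √102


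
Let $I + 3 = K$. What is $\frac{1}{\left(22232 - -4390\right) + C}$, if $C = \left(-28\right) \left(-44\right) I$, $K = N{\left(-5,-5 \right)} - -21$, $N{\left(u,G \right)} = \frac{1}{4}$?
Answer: $\frac{1}{49106} \approx 2.0364 \cdot 10^{-5}$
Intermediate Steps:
$N{\left(u,G \right)} = \frac{1}{4}$
$K = \frac{85}{4}$ ($K = \frac{1}{4} - -21 = \frac{1}{4} + 21 = \frac{85}{4} \approx 21.25$)
$I = \frac{73}{4}$ ($I = -3 + \frac{85}{4} = \frac{73}{4} \approx 18.25$)
$C = 22484$ ($C = \left(-28\right) \left(-44\right) \frac{73}{4} = 1232 \cdot \frac{73}{4} = 22484$)
$\frac{1}{\left(22232 - -4390\right) + C} = \frac{1}{\left(22232 - -4390\right) + 22484} = \frac{1}{\left(22232 + 4390\right) + 22484} = \frac{1}{26622 + 22484} = \frac{1}{49106}$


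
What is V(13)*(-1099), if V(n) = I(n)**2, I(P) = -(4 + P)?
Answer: -317611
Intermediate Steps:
I(P) = -4 - P
V(n) = (-4 - n)**2
V(13)*(-1099) = (4 + 13)**2*(-1099) = 17**2*(-1099) = 289*(-1099) = -317611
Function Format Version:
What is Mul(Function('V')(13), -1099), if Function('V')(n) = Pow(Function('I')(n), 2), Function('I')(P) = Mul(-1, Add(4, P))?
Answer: -317611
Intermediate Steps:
Function('I')(P) = Add(-4, Mul(-1, P))
Function('V')(n) = Pow(Add(-4, Mul(-1, n)), 2)
Mul(Function('V')(13), -1099) = Mul(Pow(Add(4, 13), 2), -1099) = Mul(Pow(17, 2), -1099) = Mul(289, -1099) = -317611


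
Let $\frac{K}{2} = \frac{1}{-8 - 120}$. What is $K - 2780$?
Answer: $- \frac{177921}{64} \approx -2780.0$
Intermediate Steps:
$K = - \frac{1}{64}$ ($K = \frac{2}{-8 - 120} = \frac{2}{-128} = 2 \left(- \frac{1}{128}\right) = - \frac{1}{64} \approx -0.015625$)
$K - 2780 = - \frac{1}{64} - 2780 = - \frac{177921}{64}$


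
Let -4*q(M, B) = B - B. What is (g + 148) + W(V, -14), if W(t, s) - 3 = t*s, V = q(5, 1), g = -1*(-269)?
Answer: 420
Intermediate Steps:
g = 269
q(M, B) = 0 (q(M, B) = -(B - B)/4 = -¼*0 = 0)
V = 0
W(t, s) = 3 + s*t (W(t, s) = 3 + t*s = 3 + s*t)
(g + 148) + W(V, -14) = (269 + 148) + (3 - 14*0) = 417 + (3 + 0) = 417 + 3 = 420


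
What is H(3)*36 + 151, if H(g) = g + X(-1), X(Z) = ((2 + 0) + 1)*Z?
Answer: 151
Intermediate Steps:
X(Z) = 3*Z (X(Z) = (2 + 1)*Z = 3*Z)
H(g) = -3 + g (H(g) = g + 3*(-1) = g - 3 = -3 + g)
H(3)*36 + 151 = (-3 + 3)*36 + 151 = 0*36 + 151 = 0 + 151 = 151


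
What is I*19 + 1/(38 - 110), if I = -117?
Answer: -160057/72 ≈ -2223.0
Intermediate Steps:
I*19 + 1/(38 - 110) = -117*19 + 1/(38 - 110) = -2223 + 1/(-72) = -2223 - 1/72 = -160057/72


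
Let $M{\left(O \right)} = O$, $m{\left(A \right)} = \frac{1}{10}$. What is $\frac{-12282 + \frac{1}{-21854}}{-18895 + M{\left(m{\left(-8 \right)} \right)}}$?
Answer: $\frac{1342054145}{2064645723} \approx 0.65002$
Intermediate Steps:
$m{\left(A \right)} = \frac{1}{10}$
$\frac{-12282 + \frac{1}{-21854}}{-18895 + M{\left(m{\left(-8 \right)} \right)}} = \frac{-12282 + \frac{1}{-21854}}{-18895 + \frac{1}{10}} = \frac{-12282 - \frac{1}{21854}}{- \frac{188949}{10}} = \left(- \frac{268410829}{21854}\right) \left(- \frac{10}{188949}\right) = \frac{1342054145}{2064645723}$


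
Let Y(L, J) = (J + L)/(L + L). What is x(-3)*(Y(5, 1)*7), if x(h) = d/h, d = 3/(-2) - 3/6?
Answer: 14/5 ≈ 2.8000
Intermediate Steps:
Y(L, J) = (J + L)/(2*L) (Y(L, J) = (J + L)/((2*L)) = (J + L)*(1/(2*L)) = (J + L)/(2*L))
d = -2 (d = 3*(-1/2) - 3*1/6 = -3/2 - 1/2 = -2)
x(h) = -2/h
x(-3)*(Y(5, 1)*7) = (-2/(-3))*(((1/2)*(1 + 5)/5)*7) = (-2*(-1/3))*(((1/2)*(1/5)*6)*7) = 2*((3/5)*7)/3 = (2/3)*(21/5) = 14/5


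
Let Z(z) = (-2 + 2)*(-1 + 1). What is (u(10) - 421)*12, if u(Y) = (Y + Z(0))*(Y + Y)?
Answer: -2652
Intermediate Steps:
Z(z) = 0 (Z(z) = 0*0 = 0)
u(Y) = 2*Y**2 (u(Y) = (Y + 0)*(Y + Y) = Y*(2*Y) = 2*Y**2)
(u(10) - 421)*12 = (2*10**2 - 421)*12 = (2*100 - 421)*12 = (200 - 421)*12 = -221*12 = -2652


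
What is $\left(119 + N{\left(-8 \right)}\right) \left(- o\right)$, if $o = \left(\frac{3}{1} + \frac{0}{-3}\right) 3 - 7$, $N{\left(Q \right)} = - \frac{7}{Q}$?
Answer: $- \frac{959}{4} \approx -239.75$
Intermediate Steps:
$o = 2$ ($o = \left(3 \cdot 1 + 0 \left(- \frac{1}{3}\right)\right) 3 - 7 = \left(3 + 0\right) 3 - 7 = 3 \cdot 3 - 7 = 9 - 7 = 2$)
$\left(119 + N{\left(-8 \right)}\right) \left(- o\right) = \left(119 - \frac{7}{-8}\right) \left(\left(-1\right) 2\right) = \left(119 - - \frac{7}{8}\right) \left(-2\right) = \left(119 + \frac{7}{8}\right) \left(-2\right) = \frac{959}{8} \left(-2\right) = - \frac{959}{4}$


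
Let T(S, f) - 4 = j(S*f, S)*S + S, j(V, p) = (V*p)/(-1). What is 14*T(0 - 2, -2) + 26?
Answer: -170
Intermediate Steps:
j(V, p) = -V*p (j(V, p) = (V*p)*(-1) = -V*p)
T(S, f) = 4 + S - f*S**3 (T(S, f) = 4 + ((-S*f*S)*S + S) = 4 + ((-f*S**2)*S + S) = 4 + (-f*S**3 + S) = 4 + (S - f*S**3) = 4 + S - f*S**3)
14*T(0 - 2, -2) + 26 = 14*(4 + (0 - 2) - 1*(-2)*(0 - 2)**3) + 26 = 14*(4 - 2 - 1*(-2)*(-2)**3) + 26 = 14*(4 - 2 - 1*(-2)*(-8)) + 26 = 14*(4 - 2 - 16) + 26 = 14*(-14) + 26 = -196 + 26 = -170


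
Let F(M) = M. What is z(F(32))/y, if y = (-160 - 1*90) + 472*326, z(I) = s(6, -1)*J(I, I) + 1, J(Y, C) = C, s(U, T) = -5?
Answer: -159/153622 ≈ -0.0010350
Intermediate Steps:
z(I) = 1 - 5*I (z(I) = -5*I + 1 = 1 - 5*I)
y = 153622 (y = (-160 - 90) + 153872 = -250 + 153872 = 153622)
z(F(32))/y = (1 - 5*32)/153622 = (1 - 160)*(1/153622) = -159*1/153622 = -159/153622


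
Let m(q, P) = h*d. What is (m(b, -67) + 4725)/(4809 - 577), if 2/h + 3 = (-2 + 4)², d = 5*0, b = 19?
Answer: 4725/4232 ≈ 1.1165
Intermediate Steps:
d = 0
h = 2 (h = 2/(-3 + (-2 + 4)²) = 2/(-3 + 2²) = 2/(-3 + 4) = 2/1 = 2*1 = 2)
m(q, P) = 0 (m(q, P) = 2*0 = 0)
(m(b, -67) + 4725)/(4809 - 577) = (0 + 4725)/(4809 - 577) = 4725/4232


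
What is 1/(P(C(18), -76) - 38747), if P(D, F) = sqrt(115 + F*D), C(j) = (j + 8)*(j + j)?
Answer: -38747/1501401030 - I*sqrt(71021)/1501401030 ≈ -2.5807e-5 - 1.775e-7*I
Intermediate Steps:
C(j) = 2*j*(8 + j) (C(j) = (8 + j)*(2*j) = 2*j*(8 + j))
P(D, F) = sqrt(115 + D*F)
1/(P(C(18), -76) - 38747) = 1/(sqrt(115 + (2*18*(8 + 18))*(-76)) - 38747) = 1/(sqrt(115 + (2*18*26)*(-76)) - 38747) = 1/(sqrt(115 + 936*(-76)) - 38747) = 1/(sqrt(115 - 71136) - 38747) = 1/(sqrt(-71021) - 38747) = 1/(I*sqrt(71021) - 38747) = 1/(-38747 + I*sqrt(71021))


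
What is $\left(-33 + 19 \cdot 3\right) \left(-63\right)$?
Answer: $-1512$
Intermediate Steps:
$\left(-33 + 19 \cdot 3\right) \left(-63\right) = \left(-33 + 57\right) \left(-63\right) = 24 \left(-63\right) = -1512$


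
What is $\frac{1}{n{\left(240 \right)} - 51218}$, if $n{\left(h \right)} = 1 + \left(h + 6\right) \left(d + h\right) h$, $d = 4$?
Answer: $\frac{1}{14354543} \approx 6.9664 \cdot 10^{-8}$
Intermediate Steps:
$n{\left(h \right)} = 1 + h \left(4 + h\right) \left(6 + h\right)$ ($n{\left(h \right)} = 1 + \left(h + 6\right) \left(4 + h\right) h = 1 + \left(6 + h\right) \left(4 + h\right) h = 1 + \left(4 + h\right) \left(6 + h\right) h = 1 + h \left(4 + h\right) \left(6 + h\right)$)
$\frac{1}{n{\left(240 \right)} - 51218} = \frac{1}{\left(1 + 240^{3} + 10 \cdot 240^{2} + 24 \cdot 240\right) - 51218} = \frac{1}{\left(1 + 13824000 + 10 \cdot 57600 + 5760\right) - 51218} = \frac{1}{\left(1 + 13824000 + 576000 + 5760\right) - 51218} = \frac{1}{14405761 - 51218} = \frac{1}{14354543}$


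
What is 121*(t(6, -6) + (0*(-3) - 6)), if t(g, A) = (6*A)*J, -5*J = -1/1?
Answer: -7986/5 ≈ -1597.2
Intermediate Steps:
J = 1/5 (J = -(-1)/(5*1) = -(-1)/5 = -1/5*(-1) = 1/5 ≈ 0.20000)
t(g, A) = 6*A/5 (t(g, A) = (6*A)*(1/5) = 6*A/5)
121*(t(6, -6) + (0*(-3) - 6)) = 121*((6/5)*(-6) + (0*(-3) - 6)) = 121*(-36/5 + (0 - 6)) = 121*(-36/5 - 6) = 121*(-66/5) = -7986/5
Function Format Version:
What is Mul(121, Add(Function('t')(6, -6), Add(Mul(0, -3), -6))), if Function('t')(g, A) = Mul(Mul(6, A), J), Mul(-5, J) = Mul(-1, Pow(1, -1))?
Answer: Rational(-7986, 5) ≈ -1597.2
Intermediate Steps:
J = Rational(1, 5) (J = Mul(Rational(-1, 5), Mul(-1, Pow(1, -1))) = Mul(Rational(-1, 5), Mul(-1, 1)) = Mul(Rational(-1, 5), -1) = Rational(1, 5) ≈ 0.20000)
Function('t')(g, A) = Mul(Rational(6, 5), A) (Function('t')(g, A) = Mul(Mul(6, A), Rational(1, 5)) = Mul(Rational(6, 5), A))
Mul(121, Add(Function('t')(6, -6), Add(Mul(0, -3), -6))) = Mul(121, Add(Mul(Rational(6, 5), -6), Add(Mul(0, -3), -6))) = Mul(121, Add(Rational(-36, 5), Add(0, -6))) = Mul(121, Add(Rational(-36, 5), -6)) = Mul(121, Rational(-66, 5)) = Rational(-7986, 5)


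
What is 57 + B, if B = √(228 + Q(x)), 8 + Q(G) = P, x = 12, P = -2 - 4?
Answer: 57 + √214 ≈ 71.629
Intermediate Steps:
P = -6
Q(G) = -14 (Q(G) = -8 - 6 = -14)
B = √214 (B = √(228 - 14) = √214 ≈ 14.629)
57 + B = 57 + √214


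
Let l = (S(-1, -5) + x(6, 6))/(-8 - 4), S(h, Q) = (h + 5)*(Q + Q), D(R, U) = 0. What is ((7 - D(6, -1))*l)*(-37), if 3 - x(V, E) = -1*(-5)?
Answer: -1813/2 ≈ -906.50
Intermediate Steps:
x(V, E) = -2 (x(V, E) = 3 - (-1)*(-5) = 3 - 1*5 = 3 - 5 = -2)
S(h, Q) = 2*Q*(5 + h) (S(h, Q) = (5 + h)*(2*Q) = 2*Q*(5 + h))
l = 7/2 (l = (2*(-5)*(5 - 1) - 2)/(-8 - 4) = (2*(-5)*4 - 2)/(-12) = (-40 - 2)*(-1/12) = -42*(-1/12) = 7/2 ≈ 3.5000)
((7 - D(6, -1))*l)*(-37) = ((7 - 1*0)*(7/2))*(-37) = ((7 + 0)*(7/2))*(-37) = (7*(7/2))*(-37) = (49/2)*(-37) = -1813/2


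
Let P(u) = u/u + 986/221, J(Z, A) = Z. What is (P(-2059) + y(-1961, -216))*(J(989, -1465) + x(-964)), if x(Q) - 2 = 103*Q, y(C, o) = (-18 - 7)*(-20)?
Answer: -645935871/13 ≈ -4.9687e+7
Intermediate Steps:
P(u) = 71/13 (P(u) = 1 + 986*(1/221) = 1 + 58/13 = 71/13)
y(C, o) = 500 (y(C, o) = -25*(-20) = 500)
x(Q) = 2 + 103*Q
(P(-2059) + y(-1961, -216))*(J(989, -1465) + x(-964)) = (71/13 + 500)*(989 + (2 + 103*(-964))) = 6571*(989 + (2 - 99292))/13 = 6571*(989 - 99290)/13 = (6571/13)*(-98301) = -645935871/13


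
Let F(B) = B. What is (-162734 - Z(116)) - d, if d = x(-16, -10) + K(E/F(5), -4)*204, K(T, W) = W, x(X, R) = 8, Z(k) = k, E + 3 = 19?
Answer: -162042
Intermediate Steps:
E = 16 (E = -3 + 19 = 16)
d = -808 (d = 8 - 4*204 = 8 - 816 = -808)
(-162734 - Z(116)) - d = (-162734 - 1*116) - 1*(-808) = (-162734 - 116) + 808 = -162850 + 808 = -162042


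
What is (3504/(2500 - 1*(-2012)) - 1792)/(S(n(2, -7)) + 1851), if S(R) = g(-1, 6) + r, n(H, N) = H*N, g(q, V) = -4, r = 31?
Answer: -56125/58844 ≈ -0.95379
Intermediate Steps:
S(R) = 27 (S(R) = -4 + 31 = 27)
(3504/(2500 - 1*(-2012)) - 1792)/(S(n(2, -7)) + 1851) = (3504/(2500 - 1*(-2012)) - 1792)/(27 + 1851) = (3504/(2500 + 2012) - 1792)/1878 = (3504/4512 - 1792)*(1/1878) = (3504*(1/4512) - 1792)*(1/1878) = (73/94 - 1792)*(1/1878) = -168375/94*1/1878 = -56125/58844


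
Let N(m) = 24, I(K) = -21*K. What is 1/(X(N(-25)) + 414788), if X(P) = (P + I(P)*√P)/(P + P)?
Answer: 237022/98313998335 + 12*√6/98313998335 ≈ 2.4112e-6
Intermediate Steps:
X(P) = (P - 21*P^(3/2))/(2*P) (X(P) = (P + (-21*P)*√P)/(P + P) = (P - 21*P^(3/2))/((2*P)) = (P - 21*P^(3/2))*(1/(2*P)) = (P - 21*P^(3/2))/(2*P))
1/(X(N(-25)) + 414788) = 1/((½ - 21*√6) + 414788) = 1/(829577/2 - 21*√6)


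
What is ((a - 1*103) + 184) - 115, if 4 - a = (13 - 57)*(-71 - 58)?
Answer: -5706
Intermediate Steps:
a = -5672 (a = 4 - (13 - 57)*(-71 - 58) = 4 - (-44)*(-129) = 4 - 1*5676 = 4 - 5676 = -5672)
((a - 1*103) + 184) - 115 = ((-5672 - 1*103) + 184) - 115 = ((-5672 - 103) + 184) - 115 = (-5775 + 184) - 115 = -5591 - 115 = -5706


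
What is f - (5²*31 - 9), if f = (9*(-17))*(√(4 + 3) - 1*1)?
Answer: -613 - 153*√7 ≈ -1017.8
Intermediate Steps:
f = 153 - 153*√7 (f = -153*(√7 - 1) = -153*(-1 + √7) = 153 - 153*√7 ≈ -251.80)
f - (5²*31 - 9) = (153 - 153*√7) - (5²*31 - 9) = (153 - 153*√7) - (25*31 - 9) = (153 - 153*√7) - (775 - 9) = (153 - 153*√7) - 1*766 = (153 - 153*√7) - 766 = -613 - 153*√7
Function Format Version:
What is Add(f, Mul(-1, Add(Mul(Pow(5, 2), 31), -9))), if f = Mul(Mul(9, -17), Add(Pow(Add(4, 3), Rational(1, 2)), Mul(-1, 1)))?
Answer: Add(-613, Mul(-153, Pow(7, Rational(1, 2)))) ≈ -1017.8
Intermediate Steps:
f = Add(153, Mul(-153, Pow(7, Rational(1, 2)))) (f = Mul(-153, Add(Pow(7, Rational(1, 2)), -1)) = Mul(-153, Add(-1, Pow(7, Rational(1, 2)))) = Add(153, Mul(-153, Pow(7, Rational(1, 2)))) ≈ -251.80)
Add(f, Mul(-1, Add(Mul(Pow(5, 2), 31), -9))) = Add(Add(153, Mul(-153, Pow(7, Rational(1, 2)))), Mul(-1, Add(Mul(Pow(5, 2), 31), -9))) = Add(Add(153, Mul(-153, Pow(7, Rational(1, 2)))), Mul(-1, Add(Mul(25, 31), -9))) = Add(Add(153, Mul(-153, Pow(7, Rational(1, 2)))), Mul(-1, Add(775, -9))) = Add(Add(153, Mul(-153, Pow(7, Rational(1, 2)))), Mul(-1, 766)) = Add(Add(153, Mul(-153, Pow(7, Rational(1, 2)))), -766) = Add(-613, Mul(-153, Pow(7, Rational(1, 2))))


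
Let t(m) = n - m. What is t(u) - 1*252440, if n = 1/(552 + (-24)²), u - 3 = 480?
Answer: -285297143/1128 ≈ -2.5292e+5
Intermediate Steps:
u = 483 (u = 3 + 480 = 483)
n = 1/1128 (n = 1/(552 + 576) = 1/1128 ≈ 0.00088653)
t(m) = 1/1128 - m
t(u) - 1*252440 = (1/1128 - 1*483) - 1*252440 = (1/1128 - 483) - 252440 = -544823/1128 - 252440 = -285297143/1128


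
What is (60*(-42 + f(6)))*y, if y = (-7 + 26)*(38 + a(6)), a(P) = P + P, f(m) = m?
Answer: -2052000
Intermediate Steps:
a(P) = 2*P
y = 950 (y = (-7 + 26)*(38 + 2*6) = 19*(38 + 12) = 19*50 = 950)
(60*(-42 + f(6)))*y = (60*(-42 + 6))*950 = (60*(-36))*950 = -2160*950 = -2052000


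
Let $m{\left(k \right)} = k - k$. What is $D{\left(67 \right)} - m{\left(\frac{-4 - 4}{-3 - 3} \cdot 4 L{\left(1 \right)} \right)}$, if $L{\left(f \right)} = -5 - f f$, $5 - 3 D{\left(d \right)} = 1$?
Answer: $\frac{4}{3} \approx 1.3333$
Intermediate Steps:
$D{\left(d \right)} = \frac{4}{3}$ ($D{\left(d \right)} = \frac{5}{3} - \frac{1}{3} = \frac{4}{3}$)
$L{\left(f \right)} = -5 - f^{2}$
$m{\left(k \right)} = 0$
$D{\left(67 \right)} - m{\left(\frac{-4 - 4}{-3 - 3} \cdot 4 L{\left(1 \right)} \right)} = \frac{4}{3} - 0 = \frac{4}{3} + 0 = \frac{4}{3}$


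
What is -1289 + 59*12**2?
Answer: 7207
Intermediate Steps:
-1289 + 59*12**2 = -1289 + 59*144 = -1289 + 8496 = 7207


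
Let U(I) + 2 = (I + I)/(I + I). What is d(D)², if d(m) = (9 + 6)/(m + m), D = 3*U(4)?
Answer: 25/4 ≈ 6.2500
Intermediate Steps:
U(I) = -1 (U(I) = -2 + (I + I)/(I + I) = -2 + (2*I)/((2*I)) = -2 + (2*I)*(1/(2*I)) = -2 + 1 = -1)
D = -3 (D = 3*(-1) = -3)
d(m) = 15/(2*m) (d(m) = 15/((2*m)) = 15*(1/(2*m)) = 15/(2*m))
d(D)² = ((15/2)/(-3))² = ((15/2)*(-⅓))² = (-5/2)² = 25/4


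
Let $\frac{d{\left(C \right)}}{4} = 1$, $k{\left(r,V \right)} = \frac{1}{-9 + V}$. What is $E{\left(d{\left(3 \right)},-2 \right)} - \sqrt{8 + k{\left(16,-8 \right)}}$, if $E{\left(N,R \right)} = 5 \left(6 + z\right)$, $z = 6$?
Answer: $60 - \frac{3 \sqrt{255}}{17} \approx 57.182$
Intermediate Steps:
$d{\left(C \right)} = 4$ ($d{\left(C \right)} = 4 \cdot 1 = 4$)
$E{\left(N,R \right)} = 60$ ($E{\left(N,R \right)} = 5 \left(6 + 6\right) = 5 \cdot 12 = 60$)
$E{\left(d{\left(3 \right)},-2 \right)} - \sqrt{8 + k{\left(16,-8 \right)}} = 60 - \sqrt{8 + \frac{1}{-9 - 8}} = 60 - \sqrt{8 + \frac{1}{-17}} = 60 - \sqrt{8 - \frac{1}{17}} = 60 - \sqrt{\frac{135}{17}} = 60 - \frac{3 \sqrt{255}}{17}$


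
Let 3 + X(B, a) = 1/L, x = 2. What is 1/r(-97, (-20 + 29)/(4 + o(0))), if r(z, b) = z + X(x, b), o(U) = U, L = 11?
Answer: -11/1099 ≈ -0.010009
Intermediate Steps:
X(B, a) = -32/11 (X(B, a) = -3 + 1/11 = -32/11)
r(z, b) = -32/11 + z (r(z, b) = z - 32/11 = -32/11 + z)
1/r(-97, (-20 + 29)/(4 + o(0))) = 1/(-32/11 - 97) = 1/(-1099/11) = -11/1099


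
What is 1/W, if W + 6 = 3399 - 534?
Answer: 1/2859 ≈ 0.00034977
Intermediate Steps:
W = 2859 (W = -6 + (3399 - 534) = -6 + 2865 = 2859)
1/W = 1/2859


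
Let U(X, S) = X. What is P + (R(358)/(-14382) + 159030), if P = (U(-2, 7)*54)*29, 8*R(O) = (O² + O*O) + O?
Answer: 2989457267/19176 ≈ 1.5590e+5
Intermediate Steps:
R(O) = O²/4 + O/8 (R(O) = ((O² + O*O) + O)/8 = ((O² + O²) + O)/8 = (2*O² + O)/8 = (O + 2*O²)/8 = O²/4 + O/8)
P = -3132 (P = -2*54*29 = -108*29 = -3132)
P + (R(358)/(-14382) + 159030) = -3132 + (((⅛)*358*(1 + 2*358))/(-14382) + 159030) = -3132 + (((⅛)*358*(1 + 716))*(-1/14382) + 159030) = -3132 + (((⅛)*358*717)*(-1/14382) + 159030) = -3132 + ((128343/4)*(-1/14382) + 159030) = -3132 + (-42781/19176 + 159030) = -3132 + 3049516499/19176 = 2989457267/19176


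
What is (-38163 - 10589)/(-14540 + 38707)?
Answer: -4432/2197 ≈ -2.0173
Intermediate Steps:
(-38163 - 10589)/(-14540 + 38707) = -48752/24167 = -48752*1/24167 = -4432/2197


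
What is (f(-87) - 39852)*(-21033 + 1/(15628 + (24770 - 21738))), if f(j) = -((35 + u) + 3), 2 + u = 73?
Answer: 15683724604619/18660 ≈ 8.4050e+8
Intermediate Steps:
u = 71 (u = -2 + 73 = 71)
f(j) = -109 (f(j) = -((35 + 71) + 3) = -(106 + 3) = -1*109 = -109)
(f(-87) - 39852)*(-21033 + 1/(15628 + (24770 - 21738))) = (-109 - 39852)*(-21033 + 1/(15628 + (24770 - 21738))) = -39961*(-21033 + 1/(15628 + 3032)) = -39961*(-21033 + 1/18660) = -39961*(-392475779/18660) = 15683724604619/18660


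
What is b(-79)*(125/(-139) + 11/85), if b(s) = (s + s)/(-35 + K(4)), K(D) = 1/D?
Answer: -5748672/1642285 ≈ -3.5004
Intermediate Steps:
K(D) = 1/D
b(s) = -8*s/139 (b(s) = (s + s)/(-35 + 1/4) = (2*s)/(-35 + 1/4) = (2*s)/(-139/4) = (2*s)*(-4/139) = -8*s/139)
b(-79)*(125/(-139) + 11/85) = (-8/139*(-79))*(125/(-139) + 11/85) = 632*(125*(-1/139) + 11*(1/85))/139 = 632*(-125/139 + 11/85)/139 = (632/139)*(-9096/11815) = -5748672/1642285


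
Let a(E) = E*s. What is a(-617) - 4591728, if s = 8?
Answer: -4596664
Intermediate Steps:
a(E) = 8*E (a(E) = E*8 = 8*E)
a(-617) - 4591728 = 8*(-617) - 4591728 = -4936 - 4591728 = -4596664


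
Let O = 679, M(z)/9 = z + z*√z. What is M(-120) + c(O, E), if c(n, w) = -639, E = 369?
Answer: -1719 - 2160*I*√30 ≈ -1719.0 - 11831.0*I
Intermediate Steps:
M(z) = 9*z + 9*z^(3/2) (M(z) = 9*(z + z*√z) = 9*(z + z^(3/2)) = 9*z + 9*z^(3/2))
M(-120) + c(O, E) = (9*(-120) + 9*(-120)^(3/2)) - 639 = (-1080 + 9*(-240*I*√30)) - 639 = (-1080 - 2160*I*√30) - 639 = -1719 - 2160*I*√30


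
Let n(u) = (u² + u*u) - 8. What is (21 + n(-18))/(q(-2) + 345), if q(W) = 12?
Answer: 661/357 ≈ 1.8515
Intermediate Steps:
n(u) = -8 + 2*u² (n(u) = (u² + u²) - 8 = 2*u² - 8 = -8 + 2*u²)
(21 + n(-18))/(q(-2) + 345) = (21 + (-8 + 2*(-18)²))/(12 + 345) = (21 + (-8 + 2*324))/357 = (21 + (-8 + 648))*(1/357) = (21 + 640)*(1/357) = 661*(1/357) = 661/357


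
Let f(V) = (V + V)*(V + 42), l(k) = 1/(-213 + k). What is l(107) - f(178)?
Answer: -8301921/106 ≈ -78320.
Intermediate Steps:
f(V) = 2*V*(42 + V) (f(V) = (2*V)*(42 + V) = 2*V*(42 + V))
l(107) - f(178) = 1/(-213 + 107) - 2*178*(42 + 178) = 1/(-106) - 2*178*220 = -1/106 - 1*78320 = -1/106 - 78320 = -8301921/106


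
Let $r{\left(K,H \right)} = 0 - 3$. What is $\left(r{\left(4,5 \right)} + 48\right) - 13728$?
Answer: $-13683$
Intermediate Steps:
$r{\left(K,H \right)} = -3$ ($r{\left(K,H \right)} = 0 - 3 = -3$)
$\left(r{\left(4,5 \right)} + 48\right) - 13728 = \left(-3 + 48\right) - 13728 = 45 - 13728 = -13683$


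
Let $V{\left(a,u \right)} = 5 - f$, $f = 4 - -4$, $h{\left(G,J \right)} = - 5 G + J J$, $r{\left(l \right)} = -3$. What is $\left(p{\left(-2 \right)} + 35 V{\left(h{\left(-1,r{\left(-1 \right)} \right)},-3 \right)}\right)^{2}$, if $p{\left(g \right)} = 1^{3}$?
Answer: $10816$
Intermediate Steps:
$p{\left(g \right)} = 1$
$h{\left(G,J \right)} = J^{2} - 5 G$ ($h{\left(G,J \right)} = - 5 G + J^{2} = J^{2} - 5 G$)
$f = 8$ ($f = 4 + 4 = 8$)
$V{\left(a,u \right)} = -3$ ($V{\left(a,u \right)} = 5 - 8 = -3$)
$\left(p{\left(-2 \right)} + 35 V{\left(h{\left(-1,r{\left(-1 \right)} \right)},-3 \right)}\right)^{2} = \left(1 + 35 \left(-3\right)\right)^{2} = \left(1 - 105\right)^{2} = \left(-104\right)^{2} = 10816$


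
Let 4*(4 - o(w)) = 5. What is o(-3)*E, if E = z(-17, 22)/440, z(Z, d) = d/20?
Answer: 11/1600 ≈ 0.0068750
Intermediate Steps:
o(w) = 11/4 (o(w) = 4 - ¼*5 = 4 - 5/4 = 11/4)
z(Z, d) = d/20 (z(Z, d) = d*(1/20) = d/20)
E = 1/400 (E = ((1/20)*22)/440 = (11/10)*(1/440) = 1/400 ≈ 0.0025000)
o(-3)*E = (11/4)*(1/400) = 11/1600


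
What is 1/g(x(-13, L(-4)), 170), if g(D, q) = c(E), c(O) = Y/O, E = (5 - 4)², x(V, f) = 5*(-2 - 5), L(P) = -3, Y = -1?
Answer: -1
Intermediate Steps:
x(V, f) = -35 (x(V, f) = 5*(-7) = -35)
E = 1 (E = 1² = 1)
c(O) = -1/O
g(D, q) = -1 (g(D, q) = -1/1 = -1*1 = -1)
1/g(x(-13, L(-4)), 170) = 1/(-1) = -1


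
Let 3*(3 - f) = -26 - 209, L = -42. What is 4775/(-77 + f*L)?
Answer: -4775/3493 ≈ -1.3670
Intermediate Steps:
f = 244/3 (f = 3 - (-26 - 209)/3 = 3 - ⅓*(-235) = 3 + 235/3 = 244/3 ≈ 81.333)
4775/(-77 + f*L) = 4775/(-77 + (244/3)*(-42)) = 4775/(-77 - 3416) = 4775/(-3493) = 4775*(-1/3493) = -4775/3493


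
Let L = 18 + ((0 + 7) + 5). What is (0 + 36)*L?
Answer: 1080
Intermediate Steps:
L = 30 (L = 18 + (7 + 5) = 18 + 12 = 30)
(0 + 36)*L = (0 + 36)*30 = 36*30 = 1080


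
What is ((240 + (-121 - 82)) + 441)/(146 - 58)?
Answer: 239/44 ≈ 5.4318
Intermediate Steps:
((240 + (-121 - 82)) + 441)/(146 - 58) = ((240 - 203) + 441)/88 = (37 + 441)*(1/88) = 478*(1/88) = 239/44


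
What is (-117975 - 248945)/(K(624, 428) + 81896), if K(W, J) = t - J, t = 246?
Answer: -183460/40857 ≈ -4.4903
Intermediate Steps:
K(W, J) = 246 - J
(-117975 - 248945)/(K(624, 428) + 81896) = (-117975 - 248945)/((246 - 1*428) + 81896) = -366920/((246 - 428) + 81896) = -366920/(-182 + 81896) = -366920/81714 = -366920*1/81714 = -183460/40857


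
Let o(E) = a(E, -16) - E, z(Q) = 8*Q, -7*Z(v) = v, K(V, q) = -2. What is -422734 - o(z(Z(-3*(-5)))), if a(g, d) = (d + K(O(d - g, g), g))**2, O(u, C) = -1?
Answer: -2961526/7 ≈ -4.2308e+5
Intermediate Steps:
a(g, d) = (-2 + d)**2 (a(g, d) = (d - 2)**2 = (-2 + d)**2)
Z(v) = -v/7
o(E) = 324 - E (o(E) = (-2 - 16)**2 - E = (-18)**2 - E = 324 - E)
-422734 - o(z(Z(-3*(-5)))) = -422734 - (324 - 8*(-(-3)*(-5)/7)) = -422734 - (324 - 8*(-1/7*15)) = -422734 - (324 - 8*(-15)/7) = -422734 - (324 - 1*(-120/7)) = -422734 - (324 + 120/7) = -422734 - 1*2388/7 = -422734 - 2388/7 = -2961526/7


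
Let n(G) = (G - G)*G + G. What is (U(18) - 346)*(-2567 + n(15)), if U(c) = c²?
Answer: 56144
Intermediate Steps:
n(G) = G (n(G) = 0*G + G = 0 + G = G)
(U(18) - 346)*(-2567 + n(15)) = (18² - 346)*(-2567 + 15) = (324 - 346)*(-2552) = -22*(-2552) = 56144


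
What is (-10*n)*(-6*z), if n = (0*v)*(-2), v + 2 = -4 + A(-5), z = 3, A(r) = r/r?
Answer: 0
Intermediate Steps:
A(r) = 1
v = -5 (v = -2 + (-4 + 1) = -2 - 3 = -5)
n = 0 (n = (0*(-5))*(-2) = 0*(-2) = 0)
(-10*n)*(-6*z) = (-10*0)*(-6*3) = 0*(-18) = 0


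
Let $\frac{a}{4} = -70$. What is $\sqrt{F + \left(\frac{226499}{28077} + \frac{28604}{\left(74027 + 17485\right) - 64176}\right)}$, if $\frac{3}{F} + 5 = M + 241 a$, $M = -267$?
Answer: $\frac{\sqrt{2694838654068341689482}}{17195943156} \approx 3.0188$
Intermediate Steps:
$a = -280$ ($a = 4 \left(-70\right) = -280$)
$F = - \frac{1}{22584}$ ($F = \frac{3}{-5 + \left(-267 + 241 \left(-280\right)\right)} = \frac{3}{-5 - 67747} = \frac{3}{-67752} = 3 \left(- \frac{1}{67752}\right) = - \frac{1}{22584} \approx -4.4279 \cdot 10^{-5}$)
$\sqrt{F + \left(\frac{226499}{28077} + \frac{28604}{\left(74027 + 17485\right) - 64176}\right)} = \sqrt{- \frac{1}{22584} + \left(\frac{226499}{28077} + \frac{28604}{\left(74027 + 17485\right) - 64176}\right)} = \sqrt{- \frac{1}{22584} + \left(226499 \cdot \frac{1}{28077} + \frac{28604}{91512 - 64176}\right)} = \sqrt{- \frac{1}{22584} + \left(\frac{32357}{4011} + \frac{28604}{27336}\right)} = \sqrt{- \frac{1}{22584} + \left(\frac{32357}{4011} + 28604 \cdot \frac{1}{27336}\right)} = \sqrt{- \frac{1}{22584} + \left(\frac{32357}{4011} + \frac{7151}{6834}\right)} = \sqrt{- \frac{1}{22584} + \frac{27756711}{3045686}} = \sqrt{\frac{313427257769}{34391886312}} = \frac{\sqrt{2694838654068341689482}}{17195943156}$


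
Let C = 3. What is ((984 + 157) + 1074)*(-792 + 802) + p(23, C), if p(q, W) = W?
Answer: 22153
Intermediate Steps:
((984 + 157) + 1074)*(-792 + 802) + p(23, C) = ((984 + 157) + 1074)*(-792 + 802) + 3 = (1141 + 1074)*10 + 3 = 2215*10 + 3 = 22150 + 3 = 22153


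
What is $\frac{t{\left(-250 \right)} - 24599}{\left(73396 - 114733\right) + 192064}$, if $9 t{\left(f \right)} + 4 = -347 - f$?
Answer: $- \frac{221492}{1356543} \approx -0.16328$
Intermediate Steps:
$t{\left(f \right)} = -39 - \frac{f}{9}$ ($t{\left(f \right)} = - \frac{4}{9} + \frac{-347 - f}{9} = - \frac{4}{9} - \left(\frac{347}{9} + \frac{f}{9}\right) = -39 - \frac{f}{9}$)
$\frac{t{\left(-250 \right)} - 24599}{\left(73396 - 114733\right) + 192064} = \frac{\left(-39 - - \frac{250}{9}\right) - 24599}{\left(73396 - 114733\right) + 192064} = \frac{\left(-39 + \frac{250}{9}\right) - 24599}{\left(73396 - 114733\right) + 192064} = \frac{- \frac{101}{9} - 24599}{-41337 + 192064} = - \frac{221492}{9 \cdot 150727} = \left(- \frac{221492}{9}\right) \frac{1}{150727} = - \frac{221492}{1356543}$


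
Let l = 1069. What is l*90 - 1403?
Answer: 94807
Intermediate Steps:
l*90 - 1403 = 1069*90 - 1403 = 96210 - 1403 = 94807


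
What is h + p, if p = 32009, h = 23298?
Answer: 55307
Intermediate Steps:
h + p = 23298 + 32009 = 55307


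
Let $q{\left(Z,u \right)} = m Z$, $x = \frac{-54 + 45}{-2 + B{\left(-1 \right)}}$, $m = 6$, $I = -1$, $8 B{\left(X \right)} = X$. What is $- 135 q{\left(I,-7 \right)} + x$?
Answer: $\frac{13842}{17} \approx 814.24$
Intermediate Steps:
$B{\left(X \right)} = \frac{X}{8}$
$x = \frac{72}{17}$ ($x = \frac{-54 + 45}{-2 + \frac{1}{8} \left(-1\right)} = - \frac{9}{-2 - \frac{1}{8}} = - \frac{9}{- \frac{17}{8}} = \left(-9\right) \left(- \frac{8}{17}\right) = \frac{72}{17} \approx 4.2353$)
$q{\left(Z,u \right)} = 6 Z$
$- 135 q{\left(I,-7 \right)} + x = - 135 \cdot 6 \left(-1\right) + \frac{72}{17} = \left(-135\right) \left(-6\right) + \frac{72}{17} = 810 + \frac{72}{17} = \frac{13842}{17}$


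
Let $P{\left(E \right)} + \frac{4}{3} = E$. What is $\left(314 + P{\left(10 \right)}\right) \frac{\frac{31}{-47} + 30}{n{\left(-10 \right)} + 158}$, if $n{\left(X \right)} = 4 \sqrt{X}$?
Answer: $\frac{4793404}{80511} - \frac{121352 i \sqrt{10}}{80511} \approx 59.537 - 4.7664 i$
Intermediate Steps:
$P{\left(E \right)} = - \frac{4}{3} + E$
$\left(314 + P{\left(10 \right)}\right) \frac{\frac{31}{-47} + 30}{n{\left(-10 \right)} + 158} = \left(314 + \left(- \frac{4}{3} + 10\right)\right) \frac{\frac{31}{-47} + 30}{4 \sqrt{-10} + 158} = \left(314 + \frac{26}{3}\right) \frac{31 \left(- \frac{1}{47}\right) + 30}{4 i \sqrt{10} + 158} = \frac{968 \frac{- \frac{31}{47} + 30}{4 i \sqrt{10} + 158}}{3} = \frac{968 \frac{1379}{47 \left(158 + 4 i \sqrt{10}\right)}}{3} = \frac{1334872}{141 \left(158 + 4 i \sqrt{10}\right)}$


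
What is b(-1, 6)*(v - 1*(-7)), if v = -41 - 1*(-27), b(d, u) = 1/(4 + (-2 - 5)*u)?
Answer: 7/38 ≈ 0.18421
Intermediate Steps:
b(d, u) = 1/(4 - 7*u)
v = -14 (v = -41 + 27 = -14)
b(-1, 6)*(v - 1*(-7)) = (-1/(-4 + 7*6))*(-14 - 1*(-7)) = (-1/(-4 + 42))*(-14 + 7) = -1/38*(-7) = 7/38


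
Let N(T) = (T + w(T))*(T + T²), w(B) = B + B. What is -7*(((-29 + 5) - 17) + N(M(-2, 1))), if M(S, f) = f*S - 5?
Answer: 6461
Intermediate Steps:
w(B) = 2*B
M(S, f) = -5 + S*f (M(S, f) = S*f - 5 = -5 + S*f)
N(T) = 3*T*(T + T²) (N(T) = (T + 2*T)*(T + T²) = (3*T)*(T + T²) = 3*T*(T + T²))
-7*(((-29 + 5) - 17) + N(M(-2, 1))) = -7*(((-29 + 5) - 17) + 3*(-5 - 2*1)²*(1 + (-5 - 2*1))) = -7*((-24 - 17) + 3*(-5 - 2)²*(1 + (-5 - 2))) = -7*(-41 + 3*(-7)²*(1 - 7)) = -7*(-41 + 3*49*(-6)) = -7*(-41 - 882) = -7*(-923) = 6461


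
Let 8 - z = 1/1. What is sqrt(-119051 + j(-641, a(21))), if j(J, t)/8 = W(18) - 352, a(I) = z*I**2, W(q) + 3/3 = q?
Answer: I*sqrt(121731) ≈ 348.9*I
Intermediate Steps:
W(q) = -1 + q
z = 7 (z = 8 - 1/1 = 8 - 1 = 7)
a(I) = 7*I**2
j(J, t) = -2680 (j(J, t) = 8*((-1 + 18) - 352) = 8*(17 - 352) = 8*(-335) = -2680)
sqrt(-119051 + j(-641, a(21))) = sqrt(-119051 - 2680) = sqrt(-121731) = I*sqrt(121731)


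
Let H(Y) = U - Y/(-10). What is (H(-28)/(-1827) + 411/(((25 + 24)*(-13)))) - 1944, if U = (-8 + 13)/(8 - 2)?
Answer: -9699321001/4987710 ≈ -1944.6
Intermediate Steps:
U = 5/6 ≈ 0.83333
H(Y) = 5/6 + Y/10 (H(Y) = 5/6 - Y/(-10) = 5/6 - Y*(-1)/10 = 5/6 - (-1)*Y/10 = 5/6 + Y/10)
(H(-28)/(-1827) + 411/(((25 + 24)*(-13)))) - 1944 = ((5/6 + (1/10)*(-28))/(-1827) + 411/(((25 + 24)*(-13)))) - 1944 = ((5/6 - 14/5)*(-1/1827) + 411/((49*(-13)))) - 1944 = (-59/30*(-1/1827) + 411/(-637)) - 1944 = (59/54810 + 411*(-1/637)) - 1944 = (59/54810 - 411/637) - 1944 = -3212761/4987710 - 1944 = -9699321001/4987710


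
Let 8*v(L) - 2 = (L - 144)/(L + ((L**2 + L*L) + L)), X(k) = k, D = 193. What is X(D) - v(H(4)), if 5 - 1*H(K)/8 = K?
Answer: 27773/144 ≈ 192.87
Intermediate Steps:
H(K) = 40 - 8*K
v(L) = 1/4 + (-144 + L)/(8*(2*L + 2*L**2)) (v(L) = 1/4 + ((L - 144)/(L + ((L**2 + L*L) + L)))/8 = 1/4 + ((-144 + L)/(L + ((L**2 + L**2) + L)))/8 = 1/4 + ((-144 + L)/(L + (2*L**2 + L)))/8 = 1/4 + ((-144 + L)/(L + (L + 2*L**2)))/8 = 1/4 + ((-144 + L)/(2*L + 2*L**2))/8 = 1/4 + (-144 + L)/(8*(2*L + 2*L**2)))
X(D) - v(H(4)) = 193 - (-144 + 4*(40 - 8*4)**2 + 5*(40 - 8*4))/(16*(40 - 8*4)*(1 + (40 - 8*4))) = 193 - (-144 + 4*(40 - 32)**2 + 5*(40 - 32))/(16*(40 - 32)*(1 + (40 - 32))) = 193 - (-144 + 4*8**2 + 5*8)/(16*8*(1 + 8)) = 193 - (-144 + 4*64 + 40)/(16*8*9) = 193 - (-144 + 256 + 40)/(16*8*9) = 193 - 152/(16*8*9) = 193 - 1*19/144 = 193 - 19/144 = 27773/144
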